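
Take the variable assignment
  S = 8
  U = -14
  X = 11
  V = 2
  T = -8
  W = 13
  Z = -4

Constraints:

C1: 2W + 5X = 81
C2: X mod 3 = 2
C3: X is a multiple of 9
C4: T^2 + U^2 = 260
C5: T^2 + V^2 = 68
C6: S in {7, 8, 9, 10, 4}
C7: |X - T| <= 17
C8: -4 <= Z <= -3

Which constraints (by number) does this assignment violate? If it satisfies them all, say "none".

C1: 2W + 5X = 2(13) + 5(11) = 81  OK
C2: 11 mod 3 = 2  OK
C3: 11 = 9*1 + 2, so 9 does not divide 11  FAIL
C4: T^2 + U^2 = (-8)^2 + (-14)^2 = 64 + 196 = 260  OK
C5: T^2 + V^2 = (-8)^2 + 2^2 = 64 + 4 = 68  OK
C6: S = 8 is in {7, 8, 9, 10, 4}  OK
C7: |11 - (-8)| = 19; 19 > 17, exceeds bound 17  FAIL
C8: Z = -4 lies in [-4, -3]  OK

Violated: 3 and 7.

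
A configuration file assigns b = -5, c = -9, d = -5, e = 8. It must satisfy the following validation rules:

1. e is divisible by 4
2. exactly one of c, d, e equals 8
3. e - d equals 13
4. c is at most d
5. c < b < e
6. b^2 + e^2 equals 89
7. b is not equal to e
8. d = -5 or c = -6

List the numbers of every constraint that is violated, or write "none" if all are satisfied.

1. 8 / 4 = 2, so 4 divides 8  yes
2. c=-9, d=-5, e=8; 1 of them equals 8  yes
3. e - d = 8 - (-5) = 13  yes
4. c = -9, d = -5; -9 ≤ -5  yes
5. values -9 < -5 < 8  yes
6. b^2 + e^2 = (-5)^2 + 8^2 = 25 + 64 = 89  yes
7. b = -5, e = 8; distinct  yes
8. d = -5 = -5 (first disjunct)  yes

All constraints are satisfied.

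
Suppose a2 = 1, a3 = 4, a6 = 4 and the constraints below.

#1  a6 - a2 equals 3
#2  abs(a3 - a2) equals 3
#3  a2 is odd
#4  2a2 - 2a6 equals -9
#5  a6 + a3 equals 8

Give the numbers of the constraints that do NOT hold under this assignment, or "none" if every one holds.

No — constraint 4 is not satisfied.

#1 a6 - a2 = 4 - 1 = 3  ✔
#2 abs(4 - 1) = 3  ✔
#3 a2 = 1 is odd  ✔
#4 2a2 - 2a6 = 2(1) - 2(4) = -6, not -9  ✘
#5 a6 + a3 = 4 + 4 = 8  ✔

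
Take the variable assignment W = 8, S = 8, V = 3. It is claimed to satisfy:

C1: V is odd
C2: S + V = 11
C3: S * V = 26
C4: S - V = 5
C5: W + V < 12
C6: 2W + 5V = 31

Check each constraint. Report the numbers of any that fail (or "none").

C1: V = 3 is odd — satisfied.
C2: S + V = 8 + 3 = 11 — satisfied.
C3: S * V = 8 * 3 = 24, not 26 — violated.
C4: S - V = 8 - 3 = 5 — satisfied.
C5: W + V = 8 + 3 = 11; 11 < 12 — satisfied.
C6: 2W + 5V = 2(8) + 5(3) = 31 — satisfied.

Constraint 3 is violated.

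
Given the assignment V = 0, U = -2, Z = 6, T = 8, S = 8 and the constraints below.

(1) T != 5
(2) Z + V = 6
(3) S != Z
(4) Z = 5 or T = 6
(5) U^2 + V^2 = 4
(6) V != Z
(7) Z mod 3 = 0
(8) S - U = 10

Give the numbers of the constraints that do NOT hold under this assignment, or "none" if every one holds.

No — constraint 4 is not satisfied.

(1) T = 8, and 8 ≠ 5  true
(2) Z + V = 6 + 0 = 6  true
(3) S = 8, Z = 6; distinct  true
(4) Z = 6 ≠ 5 and T = 8 ≠ 6; both disjuncts false  false
(5) U^2 + V^2 = (-2)^2 + 0^2 = 4 + 0 = 4  true
(6) V = 0, Z = 6; distinct  true
(7) 6 mod 3 = 0  true
(8) S - U = 8 - (-2) = 10  true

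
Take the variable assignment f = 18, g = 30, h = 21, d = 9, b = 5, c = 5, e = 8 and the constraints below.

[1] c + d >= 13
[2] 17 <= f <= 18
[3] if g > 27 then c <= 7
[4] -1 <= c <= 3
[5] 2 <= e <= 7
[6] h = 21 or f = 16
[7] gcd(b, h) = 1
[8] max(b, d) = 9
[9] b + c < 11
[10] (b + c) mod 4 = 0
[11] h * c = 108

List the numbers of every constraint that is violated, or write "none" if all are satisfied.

[1] c + d = 5 + 9 = 14; 14 ≥ 13  ✓
[2] f = 18 lies in [17, 18]  ✓
[3] g = 30 > 27, so we need c ≤ 7; c = 5 ≤ 7  ✓
[4] c = 5 is outside [-1, 3]  ✗
[5] e = 8 is outside [2, 7]  ✗
[6] h = 21 = 21 (first disjunct)  ✓
[7] gcd(5, 21) = 1  ✓
[8] max(5, 9) = 9  ✓
[9] b + c = 5 + 5 = 10; 10 < 11  ✓
[10] b + c = 10; 10 mod 4 = 2, not 0  ✗
[11] h * c = 21 * 5 = 105, not 108  ✗

Constraints 4, 5, 10, and 11 do not hold.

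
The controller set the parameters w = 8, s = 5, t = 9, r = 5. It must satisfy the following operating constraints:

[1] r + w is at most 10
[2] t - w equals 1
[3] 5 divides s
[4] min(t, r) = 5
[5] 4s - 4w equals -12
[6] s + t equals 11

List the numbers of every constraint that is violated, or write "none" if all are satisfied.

No — constraints 1 and 6 are not satisfied.

[1] r + w = 5 + 8 = 13; 13 > 10, bound 10 not met — violated.
[2] t - w = 9 - 8 = 1 — OK.
[3] 5 / 5 = 1, so 5 divides 5 — OK.
[4] min(9, 5) = 5 — OK.
[5] 4s - 4w = 4(5) - 4(8) = -12 — OK.
[6] s + t = 5 + 9 = 14, not 11 — violated.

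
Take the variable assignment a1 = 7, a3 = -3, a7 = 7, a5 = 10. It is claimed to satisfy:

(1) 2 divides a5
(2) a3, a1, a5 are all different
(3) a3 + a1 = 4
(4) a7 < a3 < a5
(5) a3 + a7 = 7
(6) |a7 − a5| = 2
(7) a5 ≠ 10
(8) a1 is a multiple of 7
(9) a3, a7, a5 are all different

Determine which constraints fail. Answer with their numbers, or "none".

No — constraints 4, 5, 6, and 7 are not satisfied.

(1) 10 / 2 = 5, so 2 divides 10 — holds.
(2) values -3, 7, 10 are pairwise distinct — holds.
(3) a3 + a1 = -3 + 7 = 4 — holds.
(4) values 7, -3, 10; a7 = 7 is not < a3 = -3 — does not hold.
(5) a3 + a7 = -3 + 7 = 4, not 7 — does not hold.
(6) |7 − 10| = 3, not 2 — does not hold.
(7) a5 = 10, but 10 is required to differ — does not hold.
(8) 7 / 7 = 1, so 7 divides 7 — holds.
(9) values -3, 7, 10 are pairwise distinct — holds.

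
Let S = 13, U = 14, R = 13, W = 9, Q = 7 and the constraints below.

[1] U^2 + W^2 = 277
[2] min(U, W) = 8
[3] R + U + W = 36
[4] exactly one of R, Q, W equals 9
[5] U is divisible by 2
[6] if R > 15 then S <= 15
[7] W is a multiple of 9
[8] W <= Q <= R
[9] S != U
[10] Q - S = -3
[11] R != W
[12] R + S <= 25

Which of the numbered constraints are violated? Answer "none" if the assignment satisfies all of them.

[1] U^2 + W^2 = 14^2 + 9^2 = 196 + 81 = 277 — satisfied.
[2] min(14, 9) = 9, not 8 — violated.
[3] R + U + W = 13 + 14 + 9 = 36 — satisfied.
[4] R=13, Q=7, W=9; 1 of them equals 9 — satisfied.
[5] 14 / 2 = 7, so 2 divides 14 — satisfied.
[6] R = 13, not > 15; antecedent false, conditional vacuously true — satisfied.
[7] 9 / 9 = 1, so 9 divides 9 — satisfied.
[8] values 9, 7, 13; W = 9 is not <= Q = 7 — violated.
[9] S = 13, U = 14; distinct — satisfied.
[10] Q - S = 7 - 13 = -6, not -3 — violated.
[11] R = 13, W = 9; distinct — satisfied.
[12] R + S = 13 + 13 = 26; 26 > 25, bound 25 not met — violated.

Constraints 2, 8, 10, and 12 do not hold.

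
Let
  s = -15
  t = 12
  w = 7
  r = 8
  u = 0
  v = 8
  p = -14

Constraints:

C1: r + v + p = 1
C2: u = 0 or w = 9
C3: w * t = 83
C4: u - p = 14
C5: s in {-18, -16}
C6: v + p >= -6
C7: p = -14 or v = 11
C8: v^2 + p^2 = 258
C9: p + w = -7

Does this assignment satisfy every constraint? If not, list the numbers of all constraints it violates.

C1: r + v + p = 8 + 8 + (-14) = 2, not 1 — does not hold.
C2: u = 0 = 0 (first disjunct) — holds.
C3: w * t = 7 * 12 = 84, not 83 — does not hold.
C4: u - p = 0 - (-14) = 14 — holds.
C5: s = -15 is not in {-18, -16} — does not hold.
C6: v + p = 8 + (-14) = -6; -6 ≥ -6 — holds.
C7: p = -14 = -14 (first disjunct) — holds.
C8: v^2 + p^2 = 8^2 + (-14)^2 = 64 + 196 = 260, not 258 — does not hold.
C9: p + w = -14 + 7 = -7 — holds.

Constraints 1, 3, 5, 8 are violated.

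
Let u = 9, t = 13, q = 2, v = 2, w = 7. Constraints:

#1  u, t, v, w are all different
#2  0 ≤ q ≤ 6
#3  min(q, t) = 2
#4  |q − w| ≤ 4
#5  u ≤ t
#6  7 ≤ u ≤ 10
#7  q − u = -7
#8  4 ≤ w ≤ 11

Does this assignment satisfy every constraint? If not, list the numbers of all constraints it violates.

#1 values 9, 13, 2, 7 are pairwise distinct  yes
#2 q = 2 lies in [0, 6]  yes
#3 min(2, 13) = 2  yes
#4 |2 − 7| = 5; 5 > 4, exceeds bound 4  no
#5 u = 9, t = 13; 9 ≤ 13  yes
#6 u = 9 lies in [7, 10]  yes
#7 q − u = 2 − 9 = -7  yes
#8 w = 7 lies in [4, 11]  yes

Constraint 4 does not hold.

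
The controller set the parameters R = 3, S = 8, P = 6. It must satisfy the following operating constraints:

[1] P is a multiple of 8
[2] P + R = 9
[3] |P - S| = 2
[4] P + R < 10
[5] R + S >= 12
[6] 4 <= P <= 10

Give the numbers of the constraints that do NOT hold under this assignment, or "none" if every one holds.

No — constraints 1 and 5 are not satisfied.

[1] 6 = 8*0 + 6, so 8 does not divide 6 — does not hold.
[2] P + R = 6 + 3 = 9 — holds.
[3] |6 - 8| = 2 — holds.
[4] P + R = 6 + 3 = 9; 9 < 10 — holds.
[5] R + S = 3 + 8 = 11; 11 < 12, bound 12 not met — does not hold.
[6] P = 6 lies in [4, 10] — holds.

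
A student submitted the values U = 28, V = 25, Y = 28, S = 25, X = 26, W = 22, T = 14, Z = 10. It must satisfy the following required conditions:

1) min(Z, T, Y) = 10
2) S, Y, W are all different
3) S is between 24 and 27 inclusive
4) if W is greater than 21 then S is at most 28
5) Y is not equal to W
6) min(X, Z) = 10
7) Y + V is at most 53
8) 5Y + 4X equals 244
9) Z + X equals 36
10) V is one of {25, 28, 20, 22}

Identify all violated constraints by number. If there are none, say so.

None — every constraint holds.

1) min(10, 14, 28) = 10 — OK.
2) values 25, 28, 22 are pairwise distinct — OK.
3) S = 25 lies in [24, 27] — OK.
4) W = 22 > 21, so we need S ≤ 28; S = 25 ≤ 28 — OK.
5) Y = 28, W = 22; distinct — OK.
6) min(26, 10) = 10 — OK.
7) Y + V = 28 + 25 = 53; 53 ≤ 53 — OK.
8) 5Y + 4X = 5(28) + 4(26) = 244 — OK.
9) Z + X = 10 + 26 = 36 — OK.
10) V = 25 is in {25, 28, 20, 22} — OK.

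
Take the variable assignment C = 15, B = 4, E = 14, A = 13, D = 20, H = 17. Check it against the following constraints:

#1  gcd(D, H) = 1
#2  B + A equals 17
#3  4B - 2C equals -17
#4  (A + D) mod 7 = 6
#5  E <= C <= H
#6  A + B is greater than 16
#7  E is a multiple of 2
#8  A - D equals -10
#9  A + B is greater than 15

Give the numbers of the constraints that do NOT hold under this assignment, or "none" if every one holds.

Constraints 3, 4, and 8 are violated.

#1 gcd(20, 17) = 1  yes
#2 B + A = 4 + 13 = 17  yes
#3 4B - 2C = 4(4) - 2(15) = -14, not -17  no
#4 A + D = 33; 33 mod 7 = 5, not 6  no
#5 values 14 <= 15 <= 17  yes
#6 A + B = 13 + 4 = 17; 17 > 16  yes
#7 14 / 2 = 7, so 2 divides 14  yes
#8 A - D = 13 - 20 = -7, not -10  no
#9 A + B = 13 + 4 = 17; 17 > 15  yes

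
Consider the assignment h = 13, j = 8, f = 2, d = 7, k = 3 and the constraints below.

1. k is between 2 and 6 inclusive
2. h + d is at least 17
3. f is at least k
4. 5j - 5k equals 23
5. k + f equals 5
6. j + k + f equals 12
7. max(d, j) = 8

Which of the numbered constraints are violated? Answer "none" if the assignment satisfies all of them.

1. k = 3 lies in [2, 6]  OK
2. h + d = 13 + 7 = 20; 20 ≥ 17  OK
3. f = 2, k = 3; 2 < 3 (want ≥)  FAIL
4. 5j - 5k = 5(8) - 5(3) = 25, not 23  FAIL
5. k + f = 3 + 2 = 5  OK
6. j + k + f = 8 + 3 + 2 = 13, not 12  FAIL
7. max(7, 8) = 8  OK

Constraints 3, 4, and 6 are violated.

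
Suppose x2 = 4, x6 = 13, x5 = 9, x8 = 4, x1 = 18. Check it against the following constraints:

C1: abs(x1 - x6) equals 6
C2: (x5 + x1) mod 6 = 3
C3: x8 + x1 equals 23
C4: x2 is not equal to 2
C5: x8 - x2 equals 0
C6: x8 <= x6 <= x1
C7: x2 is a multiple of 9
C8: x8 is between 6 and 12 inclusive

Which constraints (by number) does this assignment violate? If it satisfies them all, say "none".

C1: abs(18 - 13) = 5, not 6 — violated.
C2: x5 + x1 = 27; 27 mod 6 = 3 — OK.
C3: x8 + x1 = 4 + 18 = 22, not 23 — violated.
C4: x2 = 4, and 4 ≠ 2 — OK.
C5: x8 - x2 = 4 - 4 = 0 — OK.
C6: values 4 <= 13 <= 18 — OK.
C7: 4 = 9*0 + 4, so 9 does not divide 4 — violated.
C8: x8 = 4 is outside [6, 12] — violated.

Constraints 1, 3, 7, 8 do not hold.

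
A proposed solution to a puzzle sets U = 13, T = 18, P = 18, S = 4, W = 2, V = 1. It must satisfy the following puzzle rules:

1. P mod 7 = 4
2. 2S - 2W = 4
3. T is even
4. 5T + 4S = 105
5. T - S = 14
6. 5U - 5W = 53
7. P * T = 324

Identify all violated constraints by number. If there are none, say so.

The assignment fails constraints 4, 6.

1. 18 mod 7 = 4  ✔
2. 2S - 2W = 2(4) - 2(2) = 4  ✔
3. T = 18 is even  ✔
4. 5T + 4S = 5(18) + 4(4) = 106, not 105  ✘
5. T - S = 18 - 4 = 14  ✔
6. 5U - 5W = 5(13) - 5(2) = 55, not 53  ✘
7. P * T = 18 * 18 = 324  ✔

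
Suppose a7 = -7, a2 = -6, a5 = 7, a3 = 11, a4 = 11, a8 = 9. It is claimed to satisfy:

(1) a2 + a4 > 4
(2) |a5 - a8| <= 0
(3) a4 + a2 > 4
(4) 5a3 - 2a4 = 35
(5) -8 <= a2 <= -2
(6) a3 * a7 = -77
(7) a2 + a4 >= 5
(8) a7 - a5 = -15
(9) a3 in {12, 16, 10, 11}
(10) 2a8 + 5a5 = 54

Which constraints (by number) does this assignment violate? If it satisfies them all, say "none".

No — constraints 2, 4, 8, 10 are not satisfied.

(1) a2 + a4 = -6 + 11 = 5; 5 > 4 — holds.
(2) |7 - 9| = 2; 2 > 0, exceeds bound 0 — does not hold.
(3) a4 + a2 = 11 + (-6) = 5; 5 > 4 — holds.
(4) 5a3 - 2a4 = 5(11) - 2(11) = 33, not 35 — does not hold.
(5) a2 = -6 lies in [-8, -2] — holds.
(6) a3 * a7 = 11 * (-7) = -77 — holds.
(7) a2 + a4 = -6 + 11 = 5; 5 ≥ 5 — holds.
(8) a7 - a5 = -7 - 7 = -14, not -15 — does not hold.
(9) a3 = 11 is in {12, 16, 10, 11} — holds.
(10) 2a8 + 5a5 = 2(9) + 5(7) = 53, not 54 — does not hold.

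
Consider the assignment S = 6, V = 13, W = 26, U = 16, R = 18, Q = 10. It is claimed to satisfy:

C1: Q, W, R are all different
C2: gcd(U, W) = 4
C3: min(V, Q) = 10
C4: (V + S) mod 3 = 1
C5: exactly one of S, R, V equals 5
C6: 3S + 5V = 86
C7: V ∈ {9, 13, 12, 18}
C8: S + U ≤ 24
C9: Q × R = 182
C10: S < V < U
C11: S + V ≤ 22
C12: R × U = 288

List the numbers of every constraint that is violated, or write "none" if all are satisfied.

Violated: 2, 5, 6, and 9.

C1: values 10, 26, 18 are pairwise distinct  ✓
C2: gcd(16, 26) = 2, not 4  ✗
C3: min(13, 10) = 10  ✓
C4: V + S = 19; 19 mod 3 = 1  ✓
C5: S=6, R=18, V=13; 0 of them equal 5, not exactly one  ✗
C6: 3S + 5V = 3(6) + 5(13) = 83, not 86  ✗
C7: V = 13 is in {9, 13, 12, 18}  ✓
C8: S + U = 6 + 16 = 22; 22 ≤ 24  ✓
C9: Q × R = 10 × 18 = 180, not 182  ✗
C10: values 6 < 13 < 16  ✓
C11: S + V = 6 + 13 = 19; 19 ≤ 22  ✓
C12: R × U = 18 × 16 = 288  ✓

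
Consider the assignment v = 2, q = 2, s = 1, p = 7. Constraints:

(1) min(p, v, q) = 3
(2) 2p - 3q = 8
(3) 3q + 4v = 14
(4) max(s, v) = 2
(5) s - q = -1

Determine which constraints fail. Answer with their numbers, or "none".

(1) min(7, 2, 2) = 2, not 3  false
(2) 2p - 3q = 2(7) - 3(2) = 8  true
(3) 3q + 4v = 3(2) + 4(2) = 14  true
(4) max(1, 2) = 2  true
(5) s - q = 1 - 2 = -1  true

No — constraint 1 is not satisfied.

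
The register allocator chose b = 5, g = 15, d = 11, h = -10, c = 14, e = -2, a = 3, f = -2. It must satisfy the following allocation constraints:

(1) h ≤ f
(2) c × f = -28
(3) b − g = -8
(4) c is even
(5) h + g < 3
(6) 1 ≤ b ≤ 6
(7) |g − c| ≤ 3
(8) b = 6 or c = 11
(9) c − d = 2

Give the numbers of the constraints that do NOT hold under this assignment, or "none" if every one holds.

Constraints 3, 5, 8, and 9 do not hold.

(1) h = -10, f = -2; -10 ≤ -2 — satisfied.
(2) c × f = 14 × (-2) = -28 — satisfied.
(3) b − g = 5 − 15 = -10, not -8 — violated.
(4) c = 14 is even — satisfied.
(5) h + g = -10 + 15 = 5; 5 ≥ 3, bound 3 not met — violated.
(6) b = 5 lies in [1, 6] — satisfied.
(7) |15 − 14| = 1; 1 ≤ 3 — satisfied.
(8) b = 5 ≠ 6 and c = 14 ≠ 11; both disjuncts false — violated.
(9) c − d = 14 − 11 = 3, not 2 — violated.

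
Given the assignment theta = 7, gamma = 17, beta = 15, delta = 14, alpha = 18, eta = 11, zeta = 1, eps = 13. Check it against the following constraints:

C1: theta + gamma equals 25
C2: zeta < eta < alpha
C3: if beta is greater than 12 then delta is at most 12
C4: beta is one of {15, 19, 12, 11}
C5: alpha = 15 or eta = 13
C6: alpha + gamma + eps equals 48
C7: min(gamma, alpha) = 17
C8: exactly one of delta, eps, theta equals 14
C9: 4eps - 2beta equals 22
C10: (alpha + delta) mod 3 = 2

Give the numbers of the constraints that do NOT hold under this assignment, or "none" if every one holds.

No — constraints 1, 3, and 5 are not satisfied.

C1: theta + gamma = 7 + 17 = 24, not 25  ✗
C2: values 1 < 11 < 18  ✓
C3: beta = 15 > 12, so we need delta ≤ 12; but delta = 14 > 12  ✗
C4: beta = 15 is in {15, 19, 12, 11}  ✓
C5: alpha = 18 ≠ 15 and eta = 11 ≠ 13; both disjuncts false  ✗
C6: alpha + gamma + eps = 18 + 17 + 13 = 48  ✓
C7: min(17, 18) = 17  ✓
C8: delta=14, eps=13, theta=7; 1 of them equals 14  ✓
C9: 4eps - 2beta = 4(13) - 2(15) = 22  ✓
C10: alpha + delta = 32; 32 mod 3 = 2  ✓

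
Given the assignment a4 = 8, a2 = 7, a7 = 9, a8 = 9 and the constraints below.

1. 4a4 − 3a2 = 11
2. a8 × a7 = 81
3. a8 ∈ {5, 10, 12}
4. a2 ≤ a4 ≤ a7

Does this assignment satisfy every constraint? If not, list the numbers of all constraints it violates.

Constraint 3 does not hold.

1. 4a4 − 3a2 = 4(8) − 3(7) = 11  OK
2. a8 × a7 = 9 × 9 = 81  OK
3. a8 = 9 is not in {5, 10, 12}  FAIL
4. values 7 ≤ 8 ≤ 9  OK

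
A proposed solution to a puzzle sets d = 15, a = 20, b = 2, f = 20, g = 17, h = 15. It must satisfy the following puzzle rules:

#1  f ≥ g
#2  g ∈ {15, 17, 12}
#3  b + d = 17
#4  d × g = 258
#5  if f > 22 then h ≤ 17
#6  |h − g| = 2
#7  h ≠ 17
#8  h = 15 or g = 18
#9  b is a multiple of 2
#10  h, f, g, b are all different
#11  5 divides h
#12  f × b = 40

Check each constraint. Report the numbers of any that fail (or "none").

The assignment fails constraint 4.

#1 f = 20, g = 17; 20 ≥ 17 — holds.
#2 g = 17 is in {15, 17, 12} — holds.
#3 b + d = 2 + 15 = 17 — holds.
#4 d × g = 15 × 17 = 255, not 258 — fails.
#5 f = 20, not > 22; antecedent false, conditional vacuously true — holds.
#6 |15 − 17| = 2 — holds.
#7 h = 15, and 15 ≠ 17 — holds.
#8 h = 15 = 15 (first disjunct) — holds.
#9 2 / 2 = 1, so 2 divides 2 — holds.
#10 values 15, 20, 17, 2 are pairwise distinct — holds.
#11 15 / 5 = 3, so 5 divides 15 — holds.
#12 f × b = 20 × 2 = 40 — holds.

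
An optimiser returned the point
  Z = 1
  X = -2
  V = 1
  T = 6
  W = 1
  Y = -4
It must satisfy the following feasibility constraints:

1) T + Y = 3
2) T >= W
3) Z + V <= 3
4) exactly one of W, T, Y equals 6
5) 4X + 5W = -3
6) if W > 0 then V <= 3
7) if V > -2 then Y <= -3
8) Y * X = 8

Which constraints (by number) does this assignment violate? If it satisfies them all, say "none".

Violated: 1.

1) T + Y = 6 + (-4) = 2, not 3  no
2) T = 6, W = 1; 6 ≥ 1  yes
3) Z + V = 1 + 1 = 2; 2 ≤ 3  yes
4) W=1, T=6, Y=-4; 1 of them equals 6  yes
5) 4X + 5W = 4(-2) + 5(1) = -3  yes
6) W = 1 > 0, so we need V ≤ 3; V = 1 ≤ 3  yes
7) V = 1 > -2, so we need Y ≤ -3; Y = -4 ≤ -3  yes
8) Y * X = -4 * (-2) = 8  yes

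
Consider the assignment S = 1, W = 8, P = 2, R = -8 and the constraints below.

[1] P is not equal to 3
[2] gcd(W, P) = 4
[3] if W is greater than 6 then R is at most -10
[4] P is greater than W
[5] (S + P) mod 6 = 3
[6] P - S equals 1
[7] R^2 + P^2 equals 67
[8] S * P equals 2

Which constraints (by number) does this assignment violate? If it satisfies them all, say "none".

The assignment fails constraints 2, 3, 4, and 7.

[1] P = 2, and 2 ≠ 3 — OK.
[2] gcd(8, 2) = 2, not 4 — violated.
[3] W = 8 > 6, so we need R ≤ -10; but R = -8 > -10 — violated.
[4] P = 2, W = 8; 2 ≤ 8 (want >) — violated.
[5] S + P = 3; 3 mod 6 = 3 — OK.
[6] P - S = 2 - 1 = 1 — OK.
[7] R^2 + P^2 = (-8)^2 + 2^2 = 64 + 4 = 68, not 67 — violated.
[8] S * P = 1 * 2 = 2 — OK.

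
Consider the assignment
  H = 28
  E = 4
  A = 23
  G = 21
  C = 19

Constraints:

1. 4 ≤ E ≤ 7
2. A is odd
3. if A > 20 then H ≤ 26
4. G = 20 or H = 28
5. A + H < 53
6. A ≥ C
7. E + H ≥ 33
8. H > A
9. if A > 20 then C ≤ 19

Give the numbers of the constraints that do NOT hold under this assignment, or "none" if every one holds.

Violated: 3 and 7.

1. E = 4 lies in [4, 7]  OK
2. A = 23 is odd  OK
3. A = 23 > 20, so we need H ≤ 26; but H = 28 > 26  FAIL
4. G = 21 ≠ 20, but H = 28 = 28 (second disjunct)  OK
5. A + H = 23 + 28 = 51; 51 < 53  OK
6. A = 23, C = 19; 23 ≥ 19  OK
7. E + H = 4 + 28 = 32; 32 < 33, bound 33 not met  FAIL
8. H = 28, A = 23; 28 > 23  OK
9. A = 23 > 20, so we need C ≤ 19; C = 19 ≤ 19  OK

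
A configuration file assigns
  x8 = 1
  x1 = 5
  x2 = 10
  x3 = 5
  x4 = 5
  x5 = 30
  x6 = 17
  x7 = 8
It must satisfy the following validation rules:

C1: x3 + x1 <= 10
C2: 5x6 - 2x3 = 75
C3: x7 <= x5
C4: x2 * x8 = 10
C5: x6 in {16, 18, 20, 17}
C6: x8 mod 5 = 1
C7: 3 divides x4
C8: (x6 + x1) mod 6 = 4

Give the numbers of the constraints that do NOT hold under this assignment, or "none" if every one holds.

C1: x3 + x1 = 5 + 5 = 10; 10 ≤ 10  holds
C2: 5x6 - 2x3 = 5(17) - 2(5) = 75  holds
C3: x7 = 8, x5 = 30; 8 ≤ 30  holds
C4: x2 * x8 = 10 * 1 = 10  holds
C5: x6 = 17 is in {16, 18, 20, 17}  holds
C6: 1 mod 5 = 1  holds
C7: 5 = 3*1 + 2, so 3 does not divide 5  fails
C8: x6 + x1 = 22; 22 mod 6 = 4  holds

No — constraint 7 is not satisfied.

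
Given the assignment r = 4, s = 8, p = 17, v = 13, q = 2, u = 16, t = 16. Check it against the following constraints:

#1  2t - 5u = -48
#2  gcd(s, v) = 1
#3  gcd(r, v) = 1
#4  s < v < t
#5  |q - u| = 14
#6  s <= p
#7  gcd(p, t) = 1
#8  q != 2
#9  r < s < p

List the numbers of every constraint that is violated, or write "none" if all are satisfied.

#1 2t - 5u = 2(16) - 5(16) = -48 — satisfied.
#2 gcd(8, 13) = 1 — satisfied.
#3 gcd(4, 13) = 1 — satisfied.
#4 values 8 < 13 < 16 — satisfied.
#5 |2 - 16| = 14 — satisfied.
#6 s = 8, p = 17; 8 ≤ 17 — satisfied.
#7 gcd(17, 16) = 1 — satisfied.
#8 q = 2, but 2 is required to differ — violated.
#9 values 4 < 8 < 17 — satisfied.

The assignment fails constraint 8.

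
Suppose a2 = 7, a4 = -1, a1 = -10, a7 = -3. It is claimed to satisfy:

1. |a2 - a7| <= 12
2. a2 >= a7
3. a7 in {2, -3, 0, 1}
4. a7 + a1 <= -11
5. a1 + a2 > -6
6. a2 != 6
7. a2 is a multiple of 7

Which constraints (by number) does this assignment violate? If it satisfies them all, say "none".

Yes — all constraints hold.

1. |7 - (-3)| = 10; 10 ≤ 12  ✔
2. a2 = 7, a7 = -3; 7 ≥ -3  ✔
3. a7 = -3 is in {2, -3, 0, 1}  ✔
4. a7 + a1 = -3 + (-10) = -13; -13 ≤ -11  ✔
5. a1 + a2 = -10 + 7 = -3; -3 > -6  ✔
6. a2 = 7, and 7 ≠ 6  ✔
7. 7 / 7 = 1, so 7 divides 7  ✔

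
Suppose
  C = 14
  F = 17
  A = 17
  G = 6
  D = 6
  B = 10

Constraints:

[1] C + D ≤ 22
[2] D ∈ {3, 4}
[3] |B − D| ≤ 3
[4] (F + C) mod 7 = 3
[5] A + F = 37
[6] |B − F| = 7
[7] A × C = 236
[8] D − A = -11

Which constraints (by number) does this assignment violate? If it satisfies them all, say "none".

The assignment fails constraints 2, 3, 5, and 7.

[1] C + D = 14 + 6 = 20; 20 ≤ 22 — holds.
[2] D = 6 is not in {3, 4} — does not hold.
[3] |10 − 6| = 4; 4 > 3, exceeds bound 3 — does not hold.
[4] F + C = 31; 31 mod 7 = 3 — holds.
[5] A + F = 17 + 17 = 34, not 37 — does not hold.
[6] |10 − 17| = 7 — holds.
[7] A × C = 17 × 14 = 238, not 236 — does not hold.
[8] D − A = 6 − 17 = -11 — holds.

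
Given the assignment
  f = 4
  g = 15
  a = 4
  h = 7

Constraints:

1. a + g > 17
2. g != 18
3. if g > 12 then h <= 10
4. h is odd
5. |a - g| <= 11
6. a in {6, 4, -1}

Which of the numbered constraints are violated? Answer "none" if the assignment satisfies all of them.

1. a + g = 4 + 15 = 19; 19 > 17 — satisfied.
2. g = 15, and 15 ≠ 18 — satisfied.
3. g = 15 > 12, so we need h ≤ 10; h = 7 ≤ 10 — satisfied.
4. h = 7 is odd — satisfied.
5. |4 - 15| = 11; 11 ≤ 11 — satisfied.
6. a = 4 is in {6, 4, -1} — satisfied.

All constraints are satisfied.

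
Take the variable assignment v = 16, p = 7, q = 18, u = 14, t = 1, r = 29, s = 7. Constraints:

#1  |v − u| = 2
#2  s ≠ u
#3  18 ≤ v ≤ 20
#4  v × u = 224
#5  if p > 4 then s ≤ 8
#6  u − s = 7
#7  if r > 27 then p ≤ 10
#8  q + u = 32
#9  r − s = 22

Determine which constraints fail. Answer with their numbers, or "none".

#1 |16 − 14| = 2  OK
#2 s = 7, u = 14; distinct  OK
#3 v = 16 is outside [18, 20]  FAIL
#4 v × u = 16 × 14 = 224  OK
#5 p = 7 > 4, so we need s ≤ 8; s = 7 ≤ 8  OK
#6 u − s = 14 − 7 = 7  OK
#7 r = 29 > 27, so we need p ≤ 10; p = 7 ≤ 10  OK
#8 q + u = 18 + 14 = 32  OK
#9 r − s = 29 − 7 = 22  OK

Constraint 3 is violated.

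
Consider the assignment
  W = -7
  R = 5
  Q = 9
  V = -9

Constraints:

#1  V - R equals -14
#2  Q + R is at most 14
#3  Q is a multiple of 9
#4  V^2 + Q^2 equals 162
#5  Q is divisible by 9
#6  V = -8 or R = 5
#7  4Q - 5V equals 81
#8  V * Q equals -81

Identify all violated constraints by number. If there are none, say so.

#1 V - R = -9 - 5 = -14  OK
#2 Q + R = 9 + 5 = 14; 14 ≤ 14  OK
#3 9 / 9 = 1, so 9 divides 9  OK
#4 V^2 + Q^2 = (-9)^2 + 9^2 = 81 + 81 = 162  OK
#5 9 / 9 = 1, so 9 divides 9  OK
#6 V = -9 ≠ -8, but R = 5 = 5 (second disjunct)  OK
#7 4Q - 5V = 4(9) - 5(-9) = 81  OK
#8 V * Q = -9 * 9 = -81  OK

No violations.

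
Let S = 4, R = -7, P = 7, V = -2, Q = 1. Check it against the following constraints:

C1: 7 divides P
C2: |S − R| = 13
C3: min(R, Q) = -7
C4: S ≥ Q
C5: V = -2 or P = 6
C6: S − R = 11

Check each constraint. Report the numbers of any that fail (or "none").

Constraint 2 does not hold.

C1: 7 / 7 = 1, so 7 divides 7 — holds.
C2: |4 − (-7)| = 11, not 13 — fails.
C3: min(-7, 1) = -7 — holds.
C4: S = 4, Q = 1; 4 ≥ 1 — holds.
C5: V = -2 = -2 (first disjunct) — holds.
C6: S − R = 4 − (-7) = 11 — holds.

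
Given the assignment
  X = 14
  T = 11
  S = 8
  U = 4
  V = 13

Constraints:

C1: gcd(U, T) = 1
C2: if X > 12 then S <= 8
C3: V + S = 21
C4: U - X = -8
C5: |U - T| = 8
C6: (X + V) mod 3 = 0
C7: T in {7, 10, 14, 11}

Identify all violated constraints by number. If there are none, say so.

No — constraints 4, 5 are not satisfied.

C1: gcd(4, 11) = 1  OK
C2: X = 14 > 12, so we need S ≤ 8; S = 8 ≤ 8  OK
C3: V + S = 13 + 8 = 21  OK
C4: U - X = 4 - 14 = -10, not -8  FAIL
C5: |4 - 11| = 7, not 8  FAIL
C6: X + V = 27; 27 mod 3 = 0  OK
C7: T = 11 is in {7, 10, 14, 11}  OK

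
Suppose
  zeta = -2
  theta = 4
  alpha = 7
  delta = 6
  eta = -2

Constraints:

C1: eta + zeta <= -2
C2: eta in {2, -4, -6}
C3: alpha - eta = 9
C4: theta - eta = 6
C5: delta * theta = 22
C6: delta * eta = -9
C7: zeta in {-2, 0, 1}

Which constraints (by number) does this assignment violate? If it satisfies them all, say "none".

C1: eta + zeta = -2 + (-2) = -4; -4 ≤ -2 — holds.
C2: eta = -2 is not in {2, -4, -6} — does not hold.
C3: alpha - eta = 7 - (-2) = 9 — holds.
C4: theta - eta = 4 - (-2) = 6 — holds.
C5: delta * theta = 6 * 4 = 24, not 22 — does not hold.
C6: delta * eta = 6 * (-2) = -12, not -9 — does not hold.
C7: zeta = -2 is in {-2, 0, 1} — holds.

Constraints 2, 5, 6 do not hold.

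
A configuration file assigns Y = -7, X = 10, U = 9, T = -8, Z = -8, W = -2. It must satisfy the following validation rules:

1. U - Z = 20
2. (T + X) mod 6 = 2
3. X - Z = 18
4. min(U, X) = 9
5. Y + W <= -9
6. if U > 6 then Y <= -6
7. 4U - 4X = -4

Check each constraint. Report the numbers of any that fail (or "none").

Constraint 1 is violated.

1. U - Z = 9 - (-8) = 17, not 20 — violated.
2. T + X = 2; 2 mod 6 = 2 — satisfied.
3. X - Z = 10 - (-8) = 18 — satisfied.
4. min(9, 10) = 9 — satisfied.
5. Y + W = -7 + (-2) = -9; -9 ≤ -9 — satisfied.
6. U = 9 > 6, so we need Y ≤ -6; Y = -7 ≤ -6 — satisfied.
7. 4U - 4X = 4(9) - 4(10) = -4 — satisfied.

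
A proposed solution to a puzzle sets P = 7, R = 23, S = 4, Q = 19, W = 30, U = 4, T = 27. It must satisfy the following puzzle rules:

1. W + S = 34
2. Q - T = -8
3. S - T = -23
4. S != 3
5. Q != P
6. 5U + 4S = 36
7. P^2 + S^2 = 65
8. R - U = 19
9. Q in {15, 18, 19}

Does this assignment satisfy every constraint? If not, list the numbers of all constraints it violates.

1. W + S = 30 + 4 = 34 — satisfied.
2. Q - T = 19 - 27 = -8 — satisfied.
3. S - T = 4 - 27 = -23 — satisfied.
4. S = 4, and 4 ≠ 3 — satisfied.
5. Q = 19, P = 7; distinct — satisfied.
6. 5U + 4S = 5(4) + 4(4) = 36 — satisfied.
7. P^2 + S^2 = 7^2 + 4^2 = 49 + 16 = 65 — satisfied.
8. R - U = 23 - 4 = 19 — satisfied.
9. Q = 19 is in {15, 18, 19} — satisfied.

Yes — all constraints hold.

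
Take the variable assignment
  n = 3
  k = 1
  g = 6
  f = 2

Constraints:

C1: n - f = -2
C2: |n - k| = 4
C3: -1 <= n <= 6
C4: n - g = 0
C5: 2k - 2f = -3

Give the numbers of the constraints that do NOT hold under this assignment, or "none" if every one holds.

Constraints 1, 2, 4, and 5 do not hold.

C1: n - f = 3 - 2 = 1, not -2  ✗
C2: |3 - 1| = 2, not 4  ✗
C3: n = 3 lies in [-1, 6]  ✓
C4: n - g = 3 - 6 = -3, not 0  ✗
C5: 2k - 2f = 2(1) - 2(2) = -2, not -3  ✗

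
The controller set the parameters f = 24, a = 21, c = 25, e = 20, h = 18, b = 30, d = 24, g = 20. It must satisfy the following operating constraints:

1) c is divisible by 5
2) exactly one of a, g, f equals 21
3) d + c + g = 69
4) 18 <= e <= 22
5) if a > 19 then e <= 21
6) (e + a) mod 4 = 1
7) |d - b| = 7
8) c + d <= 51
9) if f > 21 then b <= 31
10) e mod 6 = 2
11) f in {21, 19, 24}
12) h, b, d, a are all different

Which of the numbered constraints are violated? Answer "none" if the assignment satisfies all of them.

1) 25 / 5 = 5, so 5 divides 25  ✔
2) a=21, g=20, f=24; 1 of them equals 21  ✔
3) d + c + g = 24 + 25 + 20 = 69  ✔
4) e = 20 lies in [18, 22]  ✔
5) a = 21 > 19, so we need e ≤ 21; e = 20 ≤ 21  ✔
6) e + a = 41; 41 mod 4 = 1  ✔
7) |24 - 30| = 6, not 7  ✘
8) c + d = 25 + 24 = 49; 49 ≤ 51  ✔
9) f = 24 > 21, so we need b ≤ 31; b = 30 ≤ 31  ✔
10) 20 mod 6 = 2  ✔
11) f = 24 is in {21, 19, 24}  ✔
12) values 18, 30, 24, 21 are pairwise distinct  ✔

Violated: 7.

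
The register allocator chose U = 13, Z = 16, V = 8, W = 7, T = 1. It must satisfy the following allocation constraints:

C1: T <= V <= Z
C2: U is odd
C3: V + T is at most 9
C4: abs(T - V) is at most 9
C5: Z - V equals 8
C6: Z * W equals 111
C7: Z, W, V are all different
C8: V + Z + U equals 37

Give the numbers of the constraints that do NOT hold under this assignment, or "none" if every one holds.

C1: values 1 <= 8 <= 16  OK
C2: U = 13 is odd  OK
C3: V + T = 8 + 1 = 9; 9 ≤ 9  OK
C4: abs(1 - 8) = 7; 7 ≤ 9  OK
C5: Z - V = 16 - 8 = 8  OK
C6: Z * W = 16 * 7 = 112, not 111  FAIL
C7: values 16, 7, 8 are pairwise distinct  OK
C8: V + Z + U = 8 + 16 + 13 = 37  OK

Violated: 6.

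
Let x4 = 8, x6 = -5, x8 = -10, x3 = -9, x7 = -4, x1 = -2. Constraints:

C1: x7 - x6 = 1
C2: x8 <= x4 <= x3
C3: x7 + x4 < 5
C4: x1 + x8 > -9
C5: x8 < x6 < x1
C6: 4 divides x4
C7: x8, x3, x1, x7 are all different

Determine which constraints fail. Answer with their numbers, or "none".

The assignment fails constraints 2 and 4.

C1: x7 - x6 = -4 - (-5) = 1  ✔
C2: values -10, 8, -9; x4 = 8 is not <= x3 = -9  ✘
C3: x7 + x4 = -4 + 8 = 4; 4 < 5  ✔
C4: x1 + x8 = -2 + (-10) = -12; -12 ≤ -9, bound -9 not met  ✘
C5: values -10 < -5 < -2  ✔
C6: 8 / 4 = 2, so 4 divides 8  ✔
C7: values -10, -9, -2, -4 are pairwise distinct  ✔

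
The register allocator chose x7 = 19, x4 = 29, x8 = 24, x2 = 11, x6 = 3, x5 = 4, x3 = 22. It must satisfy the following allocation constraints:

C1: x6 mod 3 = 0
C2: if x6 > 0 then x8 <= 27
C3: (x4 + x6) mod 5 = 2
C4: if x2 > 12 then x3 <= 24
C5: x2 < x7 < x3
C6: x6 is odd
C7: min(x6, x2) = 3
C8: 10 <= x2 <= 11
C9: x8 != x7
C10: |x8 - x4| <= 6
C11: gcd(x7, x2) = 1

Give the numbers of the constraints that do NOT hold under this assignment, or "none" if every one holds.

C1: 3 mod 3 = 0  ✓
C2: x6 = 3 > 0, so we need x8 ≤ 27; x8 = 24 ≤ 27  ✓
C3: x4 + x6 = 32; 32 mod 5 = 2  ✓
C4: x2 = 11, not > 12; antecedent false, conditional vacuously true  ✓
C5: values 11 < 19 < 22  ✓
C6: x6 = 3 is odd  ✓
C7: min(3, 11) = 3  ✓
C8: x2 = 11 lies in [10, 11]  ✓
C9: x8 = 24, x7 = 19; distinct  ✓
C10: |24 - 29| = 5; 5 ≤ 6  ✓
C11: gcd(19, 11) = 1  ✓

No violations.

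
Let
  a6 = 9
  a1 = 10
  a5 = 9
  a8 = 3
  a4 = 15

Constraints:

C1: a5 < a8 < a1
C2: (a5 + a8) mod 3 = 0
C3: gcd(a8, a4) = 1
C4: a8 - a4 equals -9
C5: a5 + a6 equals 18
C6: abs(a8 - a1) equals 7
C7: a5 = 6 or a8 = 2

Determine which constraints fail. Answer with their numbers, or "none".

Constraints 1, 3, 4, and 7 are violated.

C1: values 9, 3, 10; a5 = 9 is not < a8 = 3 — fails.
C2: a5 + a8 = 12; 12 mod 3 = 0 — holds.
C3: gcd(3, 15) = 3, not 1 — fails.
C4: a8 - a4 = 3 - 15 = -12, not -9 — fails.
C5: a5 + a6 = 9 + 9 = 18 — holds.
C6: abs(3 - 10) = 7 — holds.
C7: a5 = 9 ≠ 6 and a8 = 3 ≠ 2; both disjuncts false — fails.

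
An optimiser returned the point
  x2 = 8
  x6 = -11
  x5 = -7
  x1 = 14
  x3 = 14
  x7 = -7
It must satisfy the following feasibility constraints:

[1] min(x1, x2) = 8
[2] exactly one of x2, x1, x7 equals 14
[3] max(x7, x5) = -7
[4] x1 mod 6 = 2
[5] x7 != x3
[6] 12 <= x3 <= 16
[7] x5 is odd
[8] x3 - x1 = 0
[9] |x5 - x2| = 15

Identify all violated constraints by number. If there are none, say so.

[1] min(14, 8) = 8 — OK.
[2] x2=8, x1=14, x7=-7; 1 of them equals 14 — OK.
[3] max(-7, -7) = -7 — OK.
[4] 14 mod 6 = 2 — OK.
[5] x7 = -7, x3 = 14; distinct — OK.
[6] x3 = 14 lies in [12, 16] — OK.
[7] x5 = -7 is odd — OK.
[8] x3 - x1 = 14 - 14 = 0 — OK.
[9] |-7 - 8| = 15 — OK.

All constraints are satisfied.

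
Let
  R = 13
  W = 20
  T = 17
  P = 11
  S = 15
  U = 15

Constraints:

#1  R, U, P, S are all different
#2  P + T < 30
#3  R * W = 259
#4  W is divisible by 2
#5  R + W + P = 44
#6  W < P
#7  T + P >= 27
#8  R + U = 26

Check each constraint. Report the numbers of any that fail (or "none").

#1 U = S = 15, not all different — violated.
#2 P + T = 11 + 17 = 28; 28 < 30 — satisfied.
#3 R * W = 13 * 20 = 260, not 259 — violated.
#4 20 / 2 = 10, so 2 divides 20 — satisfied.
#5 R + W + P = 13 + 20 + 11 = 44 — satisfied.
#6 W = 20, P = 11; 20 ≥ 11 (want <) — violated.
#7 T + P = 17 + 11 = 28; 28 ≥ 27 — satisfied.
#8 R + U = 13 + 15 = 28, not 26 — violated.

Constraints 1, 3, 6, and 8 do not hold.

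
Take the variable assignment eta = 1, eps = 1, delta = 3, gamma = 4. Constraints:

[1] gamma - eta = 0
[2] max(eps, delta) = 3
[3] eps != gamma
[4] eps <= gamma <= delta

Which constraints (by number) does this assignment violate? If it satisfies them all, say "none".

Constraints 1 and 4 do not hold.

[1] gamma - eta = 4 - 1 = 3, not 0  ✗
[2] max(1, 3) = 3  ✓
[3] eps = 1, gamma = 4; distinct  ✓
[4] values 1, 4, 3; gamma = 4 is not <= delta = 3  ✗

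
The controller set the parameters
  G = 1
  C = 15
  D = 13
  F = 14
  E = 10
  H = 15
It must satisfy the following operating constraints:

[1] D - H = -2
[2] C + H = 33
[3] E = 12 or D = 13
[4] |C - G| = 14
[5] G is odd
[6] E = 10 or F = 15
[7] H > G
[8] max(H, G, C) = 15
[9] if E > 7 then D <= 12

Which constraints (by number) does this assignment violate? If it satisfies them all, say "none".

Violated: 2, 9.

[1] D - H = 13 - 15 = -2  ✓
[2] C + H = 15 + 15 = 30, not 33  ✗
[3] E = 10 ≠ 12, but D = 13 = 13 (second disjunct)  ✓
[4] |15 - 1| = 14  ✓
[5] G = 1 is odd  ✓
[6] E = 10 = 10 (first disjunct)  ✓
[7] H = 15, G = 1; 15 > 1  ✓
[8] max(15, 1, 15) = 15  ✓
[9] E = 10 > 7, so we need D ≤ 12; but D = 13 > 12  ✗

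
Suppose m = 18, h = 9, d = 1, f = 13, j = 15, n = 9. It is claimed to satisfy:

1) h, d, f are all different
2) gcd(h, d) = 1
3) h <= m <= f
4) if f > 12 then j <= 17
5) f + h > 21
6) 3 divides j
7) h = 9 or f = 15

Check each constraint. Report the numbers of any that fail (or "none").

The assignment fails constraint 3.

1) values 9, 1, 13 are pairwise distinct — satisfied.
2) gcd(9, 1) = 1 — satisfied.
3) values 9, 18, 13; m = 18 is not <= f = 13 — violated.
4) f = 13 > 12, so we need j ≤ 17; j = 15 ≤ 17 — satisfied.
5) f + h = 13 + 9 = 22; 22 > 21 — satisfied.
6) 15 / 3 = 5, so 3 divides 15 — satisfied.
7) h = 9 = 9 (first disjunct) — satisfied.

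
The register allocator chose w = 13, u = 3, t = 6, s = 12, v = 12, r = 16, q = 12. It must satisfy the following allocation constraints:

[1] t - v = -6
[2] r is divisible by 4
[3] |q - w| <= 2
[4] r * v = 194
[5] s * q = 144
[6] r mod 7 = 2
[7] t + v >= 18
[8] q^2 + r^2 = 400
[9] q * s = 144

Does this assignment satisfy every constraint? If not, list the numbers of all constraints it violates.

[1] t - v = 6 - 12 = -6  true
[2] 16 / 4 = 4, so 4 divides 16  true
[3] |12 - 13| = 1; 1 ≤ 2  true
[4] r * v = 16 * 12 = 192, not 194  false
[5] s * q = 12 * 12 = 144  true
[6] 16 mod 7 = 2  true
[7] t + v = 6 + 12 = 18; 18 ≥ 18  true
[8] q^2 + r^2 = 12^2 + 16^2 = 144 + 256 = 400  true
[9] q * s = 12 * 12 = 144  true

Constraint 4 does not hold.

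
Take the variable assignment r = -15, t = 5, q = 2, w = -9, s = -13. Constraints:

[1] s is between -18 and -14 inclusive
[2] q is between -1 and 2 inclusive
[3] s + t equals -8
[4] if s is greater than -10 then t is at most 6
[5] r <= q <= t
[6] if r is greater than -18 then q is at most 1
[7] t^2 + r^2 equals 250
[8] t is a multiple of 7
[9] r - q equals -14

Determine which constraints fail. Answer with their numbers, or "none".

[1] s = -13 is outside [-18, -14]  ✗
[2] q = 2 lies in [-1, 2]  ✓
[3] s + t = -13 + 5 = -8  ✓
[4] s = -13, not > -10; antecedent false, conditional vacuously true  ✓
[5] values -15 <= 2 <= 5  ✓
[6] r = -15 > -18, so we need q ≤ 1; but q = 2 > 1  ✗
[7] t^2 + r^2 = 5^2 + (-15)^2 = 25 + 225 = 250  ✓
[8] 5 = 7*0 + 5, so 7 does not divide 5  ✗
[9] r - q = -15 - 2 = -17, not -14  ✗

Violated: 1, 6, 8, and 9.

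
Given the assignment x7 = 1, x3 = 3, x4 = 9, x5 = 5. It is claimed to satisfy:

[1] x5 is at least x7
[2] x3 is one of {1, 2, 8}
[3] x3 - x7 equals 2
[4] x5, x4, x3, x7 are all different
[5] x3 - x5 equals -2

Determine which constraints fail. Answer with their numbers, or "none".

Violated: 2.

[1] x5 = 5, x7 = 1; 5 ≥ 1  true
[2] x3 = 3 is not in {1, 2, 8}  false
[3] x3 - x7 = 3 - 1 = 2  true
[4] values 5, 9, 3, 1 are pairwise distinct  true
[5] x3 - x5 = 3 - 5 = -2  true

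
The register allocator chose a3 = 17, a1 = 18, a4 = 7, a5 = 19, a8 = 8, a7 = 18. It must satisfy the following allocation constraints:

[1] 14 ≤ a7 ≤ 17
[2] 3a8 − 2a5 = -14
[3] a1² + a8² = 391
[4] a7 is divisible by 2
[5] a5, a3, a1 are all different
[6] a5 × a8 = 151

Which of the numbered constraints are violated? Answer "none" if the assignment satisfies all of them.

Constraints 1, 3, 6 are violated.

[1] a7 = 18 is outside [14, 17]  no
[2] 3a8 − 2a5 = 3(8) − 2(19) = -14  yes
[3] a1² + a8² = 18² + 8² = 324 + 64 = 388, not 391  no
[4] 18 / 2 = 9, so 2 divides 18  yes
[5] values 19, 17, 18 are pairwise distinct  yes
[6] a5 × a8 = 19 × 8 = 152, not 151  no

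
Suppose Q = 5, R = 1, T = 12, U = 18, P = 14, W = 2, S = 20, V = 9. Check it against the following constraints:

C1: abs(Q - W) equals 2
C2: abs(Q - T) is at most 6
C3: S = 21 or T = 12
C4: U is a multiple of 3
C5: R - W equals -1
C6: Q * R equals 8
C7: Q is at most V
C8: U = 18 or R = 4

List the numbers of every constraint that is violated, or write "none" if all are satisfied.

The assignment fails constraints 1, 2, 6.

C1: abs(5 - 2) = 3, not 2 — violated.
C2: abs(5 - 12) = 7; 7 > 6, exceeds bound 6 — violated.
C3: S = 20 ≠ 21, but T = 12 = 12 (second disjunct) — satisfied.
C4: 18 / 3 = 6, so 3 divides 18 — satisfied.
C5: R - W = 1 - 2 = -1 — satisfied.
C6: Q * R = 5 * 1 = 5, not 8 — violated.
C7: Q = 5, V = 9; 5 ≤ 9 — satisfied.
C8: U = 18 = 18 (first disjunct) — satisfied.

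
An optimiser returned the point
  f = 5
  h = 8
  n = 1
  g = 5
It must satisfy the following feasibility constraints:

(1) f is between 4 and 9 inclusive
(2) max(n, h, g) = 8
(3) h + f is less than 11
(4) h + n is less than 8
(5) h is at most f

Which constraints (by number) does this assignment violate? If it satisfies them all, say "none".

(1) f = 5 lies in [4, 9] — holds.
(2) max(1, 8, 5) = 8 — holds.
(3) h + f = 8 + 5 = 13; 13 ≥ 11, bound 11 not met — fails.
(4) h + n = 8 + 1 = 9; 9 ≥ 8, bound 8 not met — fails.
(5) h = 8, f = 5; 8 > 5 (want ≤) — fails.

Constraints 3, 4, 5 are violated.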